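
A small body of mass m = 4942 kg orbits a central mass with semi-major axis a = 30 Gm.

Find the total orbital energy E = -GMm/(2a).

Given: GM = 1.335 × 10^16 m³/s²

Convert to SI: a = 30 Gm = 3e+10 m.
E = −GMm / (2a).
E = −1.335e+16 · 4942 / (2 · 3e+10) J ≈ -1.1e+09 J = -1.1 GJ.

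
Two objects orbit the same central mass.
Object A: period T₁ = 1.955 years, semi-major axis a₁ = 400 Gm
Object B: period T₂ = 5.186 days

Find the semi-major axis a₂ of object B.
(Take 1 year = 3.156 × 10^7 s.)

Convert to SI: T₁ = 1.955 years = 6.16998e+07 s; a₁ = 400 Gm = 4e+11 m; T₂ = 5.186 days = 448070 s.
Kepler's third law: (T₁/T₂)² = (a₁/a₂)³ ⇒ a₂ = a₁ · (T₂/T₁)^(2/3).
T₂/T₁ = 448070 / 6.16998e+07 = 0.0072621.
a₂ = 4e+11 · (0.0072621)^(2/3) m ≈ 1.5e+10 m = 15 Gm.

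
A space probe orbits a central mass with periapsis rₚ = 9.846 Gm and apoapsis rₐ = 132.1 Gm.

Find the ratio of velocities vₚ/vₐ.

Convert to SI: rₚ = 9.846 Gm = 9.846e+09 m; rₐ = 132.1 Gm = 1.321e+11 m.
Conservation of angular momentum gives rₚvₚ = rₐvₐ, so vₚ/vₐ = rₐ/rₚ.
vₚ/vₐ = 1.321e+11 / 9.846e+09 ≈ 13.42.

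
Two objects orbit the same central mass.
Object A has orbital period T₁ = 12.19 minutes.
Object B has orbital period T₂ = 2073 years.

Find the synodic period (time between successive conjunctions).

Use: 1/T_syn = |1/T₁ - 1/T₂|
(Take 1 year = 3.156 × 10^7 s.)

Convert to SI: T₁ = 12.19 minutes = 731.4 s; T₂ = 2073 years = 6.54239e+10 s.
T_syn = |T₁ · T₂ / (T₁ − T₂)|.
T_syn = |731.4 · 6.54239e+10 / (731.4 − 6.54239e+10)| s ≈ 731.4 s = 12.19 minutes.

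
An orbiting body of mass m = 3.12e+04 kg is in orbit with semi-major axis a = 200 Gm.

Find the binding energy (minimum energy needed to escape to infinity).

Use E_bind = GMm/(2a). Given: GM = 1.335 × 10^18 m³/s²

Convert to SI: a = 200 Gm = 2e+11 m.
Total orbital energy is E = −GMm/(2a); binding energy is E_bind = −E = GMm/(2a).
E_bind = 1.335e+18 · 3.12e+04 / (2 · 2e+11) J ≈ 1.041e+11 J = 104.1 GJ.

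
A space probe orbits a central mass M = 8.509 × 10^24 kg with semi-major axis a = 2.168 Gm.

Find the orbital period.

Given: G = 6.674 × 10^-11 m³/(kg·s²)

Convert to SI: a = 2.168 Gm = 2.168e+09 m.
GM = G · M = 6.674e-11 · 8.509e+24 = 5.67891e+14 m³/s².
Kepler's third law: T = 2π √(a³ / GM).
Substituting a = 2.168e+09 m and GM = 5.67891e+14 m³/s²:
T = 2π √((2.168e+09)³ / 5.67891e+14) s
T ≈ 2.662e+07 s = 308.1 days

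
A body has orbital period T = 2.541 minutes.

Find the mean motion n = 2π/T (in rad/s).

Convert to SI: T = 2.541 minutes = 152.46 s.
n = 2π / T.
n = 2π / 152.46 s ≈ 0.04121 rad/s.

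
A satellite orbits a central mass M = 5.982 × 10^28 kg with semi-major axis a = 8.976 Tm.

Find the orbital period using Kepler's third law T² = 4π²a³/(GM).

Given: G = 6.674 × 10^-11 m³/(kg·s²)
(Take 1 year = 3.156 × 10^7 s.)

Convert to SI: a = 8.976 Tm = 8.976e+12 m.
GM = G · M = 6.674e-11 · 5.982e+28 = 3.99239e+18 m³/s².
Kepler's third law: T = 2π √(a³ / GM).
Substituting a = 8.976e+12 m and GM = 3.99239e+18 m³/s²:
T = 2π √((8.976e+12)³ / 3.99239e+18) s
T ≈ 8.456e+10 s = 2679 years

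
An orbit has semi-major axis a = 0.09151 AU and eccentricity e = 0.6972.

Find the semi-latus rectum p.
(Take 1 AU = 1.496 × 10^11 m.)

Convert to SI: a = 0.09151 AU = 1.36899e+10 m.
p = a (1 − e²).
p = 1.36899e+10 · (1 − (0.6972)²) = 1.36899e+10 · 0.513912 ≈ 7.035e+09 m = 0.04703 AU.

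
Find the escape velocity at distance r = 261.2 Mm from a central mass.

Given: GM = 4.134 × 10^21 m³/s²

Convert to SI: r = 261.2 Mm = 2.612e+08 m.
Escape velocity comes from setting total energy to zero: ½v² − GM/r = 0 ⇒ v_esc = √(2GM / r).
v_esc = √(2 · 4.134e+21 / 2.612e+08) m/s ≈ 5.626e+06 m/s = 5626 km/s.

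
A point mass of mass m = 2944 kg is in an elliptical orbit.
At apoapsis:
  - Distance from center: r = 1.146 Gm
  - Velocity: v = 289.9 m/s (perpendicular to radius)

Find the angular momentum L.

Convert to SI: r = 1.146 Gm = 1.146e+09 m.
Since v is perpendicular to r, L = m · v · r.
L = 2944 · 289.9 · 1.146e+09 kg·m²/s ≈ 9.781e+14 kg·m²/s.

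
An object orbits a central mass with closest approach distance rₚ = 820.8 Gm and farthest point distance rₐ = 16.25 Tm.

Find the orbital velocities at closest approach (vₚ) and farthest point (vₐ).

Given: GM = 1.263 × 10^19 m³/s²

Convert to SI: rₚ = 820.8 Gm = 8.208e+11 m; rₐ = 16.25 Tm = 1.625e+13 m.
Use the vis-viva equation v² = GM(2/r − 1/a) with a = (rₚ + rₐ)/2 = (8.208e+11 + 1.625e+13)/2 = 8.5354e+12 m.
vₚ = √(GM · (2/rₚ − 1/a)) = √(1.263e+19 · (2/8.208e+11 − 1/8.5354e+12)) m/s ≈ 5412 m/s = 5.412 km/s.
vₐ = √(GM · (2/rₐ − 1/a)) = √(1.263e+19 · (2/1.625e+13 − 1/8.5354e+12)) m/s ≈ 273.4 m/s = 273.4 m/s.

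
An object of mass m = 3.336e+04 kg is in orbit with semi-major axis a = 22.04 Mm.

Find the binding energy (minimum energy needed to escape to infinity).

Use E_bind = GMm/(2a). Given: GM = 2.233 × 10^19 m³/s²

Convert to SI: a = 22.04 Mm = 2.204e+07 m.
Total orbital energy is E = −GMm/(2a); binding energy is E_bind = −E = GMm/(2a).
E_bind = 2.233e+19 · 3.336e+04 / (2 · 2.204e+07) J ≈ 1.69e+16 J = 16.9 PJ.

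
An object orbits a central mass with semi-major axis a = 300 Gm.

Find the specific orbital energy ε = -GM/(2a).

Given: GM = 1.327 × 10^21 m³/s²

Convert to SI: a = 300 Gm = 3e+11 m.
ε = −GM / (2a).
ε = −1.327e+21 / (2 · 3e+11) J/kg ≈ -2.212e+09 J/kg = -2.212 GJ/kg.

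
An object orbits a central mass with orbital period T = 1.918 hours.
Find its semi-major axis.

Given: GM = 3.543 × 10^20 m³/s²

Convert to SI: T = 1.918 hours = 6904.8 s.
Invert Kepler's third law: a = (GM · T² / (4π²))^(1/3).
Substituting T = 6904.8 s and GM = 3.543e+20 m³/s²:
a = (3.543e+20 · (6904.8)² / (4π²))^(1/3) m
a ≈ 7.535e+08 m = 7.535 × 10^8 m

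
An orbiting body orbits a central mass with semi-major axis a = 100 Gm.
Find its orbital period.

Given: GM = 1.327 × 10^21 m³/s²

Convert to SI: a = 100 Gm = 1e+11 m.
Kepler's third law: T = 2π √(a³ / GM).
Substituting a = 1e+11 m and GM = 1.327e+21 m³/s²:
T = 2π √((1e+11)³ / 1.327e+21) s
T ≈ 5.454e+06 s = 63.13 days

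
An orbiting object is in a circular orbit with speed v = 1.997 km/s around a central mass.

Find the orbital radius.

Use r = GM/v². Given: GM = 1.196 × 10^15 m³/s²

Convert to SI: v = 1.997 km/s = 1997 m/s.
For a circular orbit, v² = GM / r, so r = GM / v².
r = 1.196e+15 / (1997)² m ≈ 2.999e+08 m = 299.9 Mm.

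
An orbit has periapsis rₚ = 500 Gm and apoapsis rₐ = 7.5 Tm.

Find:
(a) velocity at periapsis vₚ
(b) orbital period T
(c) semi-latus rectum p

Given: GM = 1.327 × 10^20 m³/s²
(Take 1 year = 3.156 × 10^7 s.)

Convert to SI: rₚ = 500 Gm = 5e+11 m; rₐ = 7.5 Tm = 7.5e+12 m.
(a) With a = (rₚ + rₐ)/2 = 4e+12 m, vₚ = √(GM (2/rₚ − 1/a)) = √(1.327e+20 · (2/5e+11 − 1/4e+12)) m/s ≈ 2.231e+04 m/s
(b) With a = (rₚ + rₐ)/2 = 4e+12 m, T = 2π √(a³/GM) = 2π √((4e+12)³/1.327e+20) s ≈ 4.363e+09 s
(c) From a = (rₚ + rₐ)/2 = 4e+12 m and e = (rₐ − rₚ)/(rₐ + rₚ) = 0.875, p = a(1 − e²) = 4e+12 · (1 − (0.875)²) ≈ 9.375e+11 m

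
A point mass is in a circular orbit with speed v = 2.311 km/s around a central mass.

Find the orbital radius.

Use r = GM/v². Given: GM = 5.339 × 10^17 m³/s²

Convert to SI: v = 2.311 km/s = 2311 m/s.
For a circular orbit, v² = GM / r, so r = GM / v².
r = 5.339e+17 / (2311)² m ≈ 9.997e+10 m = 99.97 Gm.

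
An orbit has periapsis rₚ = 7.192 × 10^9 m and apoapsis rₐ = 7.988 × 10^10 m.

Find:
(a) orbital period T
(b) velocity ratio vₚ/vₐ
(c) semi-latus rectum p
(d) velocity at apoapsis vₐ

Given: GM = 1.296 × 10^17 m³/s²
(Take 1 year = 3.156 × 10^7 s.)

(a) With a = (rₚ + rₐ)/2 = 4.3536e+10 m, T = 2π √(a³/GM) = 2π √((4.3536e+10)³/1.296e+17) s ≈ 1.585e+08 s
(b) Conservation of angular momentum (rₚvₚ = rₐvₐ) gives vₚ/vₐ = rₐ/rₚ = 7.988e+10/7.192e+09 ≈ 11.11
(c) From a = (rₚ + rₐ)/2 = 4.3536e+10 m and e = (rₐ − rₚ)/(rₐ + rₚ) = 0.834803, p = a(1 − e²) = 4.3536e+10 · (1 − (0.834803)²) ≈ 1.32e+10 m
(d) With a = (rₚ + rₐ)/2 = 4.3536e+10 m, vₐ = √(GM (2/rₐ − 1/a)) = √(1.296e+17 · (2/7.988e+10 − 1/4.3536e+10)) m/s ≈ 517.7 m/s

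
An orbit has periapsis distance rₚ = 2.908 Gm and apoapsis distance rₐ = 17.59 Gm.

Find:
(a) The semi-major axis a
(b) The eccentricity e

Convert to SI: rₚ = 2.908 Gm = 2.908e+09 m; rₐ = 17.59 Gm = 1.759e+10 m.
(a) a = (rₚ + rₐ) / 2 = (2.908e+09 + 1.759e+10) / 2 ≈ 1.025e+10 m = 10.25 Gm.
(b) e = (rₐ − rₚ) / (rₐ + rₚ) = (1.759e+10 − 2.908e+09) / (1.759e+10 + 2.908e+09) ≈ 0.7163.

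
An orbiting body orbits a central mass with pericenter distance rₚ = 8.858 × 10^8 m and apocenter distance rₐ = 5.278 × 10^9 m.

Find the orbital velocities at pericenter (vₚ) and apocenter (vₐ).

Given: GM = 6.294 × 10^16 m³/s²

Use the vis-viva equation v² = GM(2/r − 1/a) with a = (rₚ + rₐ)/2 = (8.858e+08 + 5.278e+09)/2 = 3.0819e+09 m.
vₚ = √(GM · (2/rₚ − 1/a)) = √(6.294e+16 · (2/8.858e+08 − 1/3.0819e+09)) m/s ≈ 1.103e+04 m/s = 11.03 km/s.
vₐ = √(GM · (2/rₐ − 1/a)) = √(6.294e+16 · (2/5.278e+09 − 1/3.0819e+09)) m/s ≈ 1851 m/s = 1.851 km/s.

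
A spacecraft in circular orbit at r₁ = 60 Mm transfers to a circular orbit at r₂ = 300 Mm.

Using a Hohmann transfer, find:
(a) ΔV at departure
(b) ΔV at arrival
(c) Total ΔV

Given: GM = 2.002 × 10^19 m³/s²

Convert to SI: r₁ = 60 Mm = 6e+07 m; r₂ = 300 Mm = 3e+08 m.
Transfer semi-major axis: a_t = (r₁ + r₂)/2 = (6e+07 + 3e+08)/2 = 1.8e+08 m.
Circular speeds: v₁ = √(GM/r₁) = 577639 m/s, v₂ = √(GM/r₂) = 258328 m/s.
Transfer speeds (vis-viva v² = GM(2/r − 1/a_t)): v₁ᵗ = 745729 m/s, v₂ᵗ = 149146 m/s.
(a) ΔV₁ = |v₁ᵗ − v₁| ≈ 1.681e+05 m/s = 168.1 km/s.
(b) ΔV₂ = |v₂ − v₂ᵗ| ≈ 1.092e+05 m/s = 109.2 km/s.
(c) ΔV_total = ΔV₁ + ΔV₂ ≈ 2.773e+05 m/s = 277.3 km/s.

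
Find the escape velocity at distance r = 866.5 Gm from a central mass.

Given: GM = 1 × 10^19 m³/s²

Convert to SI: r = 866.5 Gm = 8.665e+11 m.
Escape velocity comes from setting total energy to zero: ½v² − GM/r = 0 ⇒ v_esc = √(2GM / r).
v_esc = √(2 · 1e+19 / 8.665e+11) m/s ≈ 4804 m/s = 4.804 km/s.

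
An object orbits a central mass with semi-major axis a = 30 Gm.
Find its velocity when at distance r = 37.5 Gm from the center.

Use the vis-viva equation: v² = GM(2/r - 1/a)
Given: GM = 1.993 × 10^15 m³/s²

Convert to SI: a = 30 Gm = 3e+10 m; r = 37.5 Gm = 3.75e+10 m.
Vis-viva: v = √(GM · (2/r − 1/a)).
2/r − 1/a = 2/3.75e+10 − 1/3e+10 = 2e-11 m⁻¹.
v = √(1.993e+15 · 2e-11) m/s ≈ 199.6 m/s = 199.6 m/s.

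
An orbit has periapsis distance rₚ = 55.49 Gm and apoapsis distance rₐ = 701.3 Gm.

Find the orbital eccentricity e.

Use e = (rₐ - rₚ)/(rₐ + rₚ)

Convert to SI: rₚ = 55.49 Gm = 5.549e+10 m; rₐ = 701.3 Gm = 7.013e+11 m.
e = (rₐ − rₚ) / (rₐ + rₚ).
e = (7.013e+11 − 5.549e+10) / (7.013e+11 + 5.549e+10) = 6.4581e+11 / 7.5679e+11 ≈ 0.8534.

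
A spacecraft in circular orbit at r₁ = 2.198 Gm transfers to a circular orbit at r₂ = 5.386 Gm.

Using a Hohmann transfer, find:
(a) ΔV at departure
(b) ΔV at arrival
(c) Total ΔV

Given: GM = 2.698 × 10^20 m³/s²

Convert to SI: r₁ = 2.198 Gm = 2.198e+09 m; r₂ = 5.386 Gm = 5.386e+09 m.
Transfer semi-major axis: a_t = (r₁ + r₂)/2 = (2.198e+09 + 5.386e+09)/2 = 3.792e+09 m.
Circular speeds: v₁ = √(GM/r₁) = 350354 m/s, v₂ = √(GM/r₂) = 223814 m/s.
Transfer speeds (vis-viva v² = GM(2/r − 1/a_t)): v₁ᵗ = 417548 m/s, v₂ᵗ = 170399 m/s.
(a) ΔV₁ = |v₁ᵗ − v₁| ≈ 6.719e+04 m/s = 67.19 km/s.
(b) ΔV₂ = |v₂ − v₂ᵗ| ≈ 5.342e+04 m/s = 53.42 km/s.
(c) ΔV_total = ΔV₁ + ΔV₂ ≈ 1.206e+05 m/s = 120.6 km/s.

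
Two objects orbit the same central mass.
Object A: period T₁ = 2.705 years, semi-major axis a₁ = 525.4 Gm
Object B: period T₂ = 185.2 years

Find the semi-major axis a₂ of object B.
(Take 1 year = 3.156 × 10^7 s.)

Convert to SI: T₁ = 2.705 years = 8.53698e+07 s; a₁ = 525.4 Gm = 5.254e+11 m; T₂ = 185.2 years = 5.84491e+09 s.
Kepler's third law: (T₁/T₂)² = (a₁/a₂)³ ⇒ a₂ = a₁ · (T₂/T₁)^(2/3).
T₂/T₁ = 5.84491e+09 / 8.53698e+07 = 68.4658.
a₂ = 5.254e+11 · (68.4658)^(2/3) m ≈ 8.793e+12 m = 8.793 Tm.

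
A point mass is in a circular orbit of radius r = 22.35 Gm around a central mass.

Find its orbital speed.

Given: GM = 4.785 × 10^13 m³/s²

Convert to SI: r = 22.35 Gm = 2.235e+10 m.
For a circular orbit, gravity supplies the centripetal force, so v = √(GM / r).
v = √(4.785e+13 / 2.235e+10) m/s ≈ 46.27 m/s = 46.27 m/s.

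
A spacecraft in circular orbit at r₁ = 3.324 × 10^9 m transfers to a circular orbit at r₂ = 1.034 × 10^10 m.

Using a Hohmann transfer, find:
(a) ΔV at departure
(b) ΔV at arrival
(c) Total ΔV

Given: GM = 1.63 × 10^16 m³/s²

Transfer semi-major axis: a_t = (r₁ + r₂)/2 = (3.324e+09 + 1.034e+10)/2 = 6.832e+09 m.
Circular speeds: v₁ = √(GM/r₁) = 2214.44 m/s, v₂ = √(GM/r₂) = 1255.55 m/s.
Transfer speeds (vis-viva v² = GM(2/r − 1/a_t)): v₁ᵗ = 2724.27 m/s, v₂ᵗ = 875.77 m/s.
(a) ΔV₁ = |v₁ᵗ − v₁| ≈ 509.8 m/s = 509.8 m/s.
(b) ΔV₂ = |v₂ − v₂ᵗ| ≈ 379.8 m/s = 379.8 m/s.
(c) ΔV_total = ΔV₁ + ΔV₂ ≈ 889.6 m/s = 889.6 m/s.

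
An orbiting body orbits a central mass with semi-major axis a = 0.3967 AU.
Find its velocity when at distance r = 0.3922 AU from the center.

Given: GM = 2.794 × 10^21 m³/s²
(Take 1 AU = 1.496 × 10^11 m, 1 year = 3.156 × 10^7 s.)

Convert to SI: a = 0.3967 AU = 5.93463e+10 m; r = 0.3922 AU = 5.86731e+10 m.
Vis-viva: v = √(GM · (2/r − 1/a)).
2/r − 1/a = 2/5.86731e+10 − 1/5.93463e+10 = 1.72369e-11 m⁻¹.
v = √(2.794e+21 · 1.72369e-11) m/s ≈ 2.195e+05 m/s = 46.3 AU/year.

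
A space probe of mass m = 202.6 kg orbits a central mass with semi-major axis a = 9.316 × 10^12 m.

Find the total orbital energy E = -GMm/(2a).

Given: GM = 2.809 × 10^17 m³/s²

E = −GMm / (2a).
E = −2.809e+17 · 202.6 / (2 · 9.316e+12) J ≈ -3.054e+06 J = -3.054 MJ.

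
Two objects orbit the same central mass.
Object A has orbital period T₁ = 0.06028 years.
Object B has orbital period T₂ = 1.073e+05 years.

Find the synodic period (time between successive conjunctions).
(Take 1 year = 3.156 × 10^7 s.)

Convert to SI: T₁ = 0.06028 years = 1.90244e+06 s; T₂ = 1.073e+05 years = 3.38639e+12 s.
T_syn = |T₁ · T₂ / (T₁ − T₂)|.
T_syn = |1.90244e+06 · 3.38639e+12 / (1.90244e+06 − 3.38639e+12)| s ≈ 1.902e+06 s = 0.06028 years.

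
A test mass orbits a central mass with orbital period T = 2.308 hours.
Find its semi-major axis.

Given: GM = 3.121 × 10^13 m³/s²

Convert to SI: T = 2.308 hours = 8308.8 s.
Invert Kepler's third law: a = (GM · T² / (4π²))^(1/3).
Substituting T = 8308.8 s and GM = 3.121e+13 m³/s²:
a = (3.121e+13 · (8308.8)² / (4π²))^(1/3) m
a ≈ 3.793e+06 m = 3.793 × 10^6 m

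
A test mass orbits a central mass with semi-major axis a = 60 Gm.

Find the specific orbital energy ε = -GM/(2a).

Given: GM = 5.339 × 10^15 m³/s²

Convert to SI: a = 60 Gm = 6e+10 m.
ε = −GM / (2a).
ε = −5.339e+15 / (2 · 6e+10) J/kg ≈ -4.449e+04 J/kg = -44.49 kJ/kg.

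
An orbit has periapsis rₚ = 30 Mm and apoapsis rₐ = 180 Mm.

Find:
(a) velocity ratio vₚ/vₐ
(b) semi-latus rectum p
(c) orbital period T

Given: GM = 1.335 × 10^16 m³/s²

Convert to SI: rₚ = 30 Mm = 3e+07 m; rₐ = 180 Mm = 1.8e+08 m.
(a) Conservation of angular momentum (rₚvₚ = rₐvₐ) gives vₚ/vₐ = rₐ/rₚ = 1.8e+08/3e+07 ≈ 6
(b) From a = (rₚ + rₐ)/2 = 1.05e+08 m and e = (rₐ − rₚ)/(rₐ + rₚ) = 0.714286, p = a(1 − e²) = 1.05e+08 · (1 − (0.714286)²) ≈ 5.143e+07 m
(c) With a = (rₚ + rₐ)/2 = 1.05e+08 m, T = 2π √(a³/GM) = 2π √((1.05e+08)³/1.335e+16) s ≈ 5.851e+04 s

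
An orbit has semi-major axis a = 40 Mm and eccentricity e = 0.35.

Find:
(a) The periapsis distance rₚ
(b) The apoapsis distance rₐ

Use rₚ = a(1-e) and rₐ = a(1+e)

Convert to SI: a = 40 Mm = 4e+07 m.
(a) rₚ = a(1 − e) = 4e+07 · (1 − 0.35) = 4e+07 · 0.65 ≈ 2.6e+07 m = 26 Mm.
(b) rₐ = a(1 + e) = 4e+07 · (1 + 0.35) = 4e+07 · 1.35 ≈ 5.4e+07 m = 54 Mm.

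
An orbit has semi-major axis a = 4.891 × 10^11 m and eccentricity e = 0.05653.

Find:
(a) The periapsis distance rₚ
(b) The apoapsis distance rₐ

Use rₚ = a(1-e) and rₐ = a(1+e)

(a) rₚ = a(1 − e) = 4.891e+11 · (1 − 0.05653) = 4.891e+11 · 0.94347 ≈ 4.615e+11 m = 4.615 × 10^11 m.
(b) rₐ = a(1 + e) = 4.891e+11 · (1 + 0.05653) = 4.891e+11 · 1.05653 ≈ 5.167e+11 m = 5.167 × 10^11 m.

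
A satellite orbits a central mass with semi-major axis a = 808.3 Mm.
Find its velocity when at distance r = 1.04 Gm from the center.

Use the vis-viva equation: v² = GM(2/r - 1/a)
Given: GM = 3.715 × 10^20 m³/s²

Convert to SI: a = 808.3 Mm = 8.083e+08 m; r = 1.04 Gm = 1.04e+09 m.
Vis-viva: v = √(GM · (2/r − 1/a)).
2/r − 1/a = 2/1.04e+09 − 1/8.083e+08 = 6.85913e-10 m⁻¹.
v = √(3.715e+20 · 6.85913e-10) m/s ≈ 5.048e+05 m/s = 504.8 km/s.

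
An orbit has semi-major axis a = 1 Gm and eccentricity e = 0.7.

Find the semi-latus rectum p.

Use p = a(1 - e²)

Convert to SI: a = 1 Gm = 1e+09 m.
p = a (1 − e²).
p = 1e+09 · (1 − (0.7)²) = 1e+09 · 0.51 ≈ 5.1e+08 m = 510 Mm.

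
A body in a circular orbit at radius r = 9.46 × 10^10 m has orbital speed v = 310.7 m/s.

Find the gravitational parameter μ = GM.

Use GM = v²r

For a circular orbit v² = GM/r, so GM = v² · r.
GM = (310.7)² · 9.46e+10 m³/s² ≈ 9.132e+15 m³/s² = 9.132 × 10^15 m³/s².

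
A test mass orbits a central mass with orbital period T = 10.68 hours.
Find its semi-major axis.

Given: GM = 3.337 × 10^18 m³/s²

Convert to SI: T = 10.68 hours = 38448 s.
Invert Kepler's third law: a = (GM · T² / (4π²))^(1/3).
Substituting T = 38448 s and GM = 3.337e+18 m³/s²:
a = (3.337e+18 · (38448)² / (4π²))^(1/3) m
a ≈ 4.999e+08 m = 499.9 Mm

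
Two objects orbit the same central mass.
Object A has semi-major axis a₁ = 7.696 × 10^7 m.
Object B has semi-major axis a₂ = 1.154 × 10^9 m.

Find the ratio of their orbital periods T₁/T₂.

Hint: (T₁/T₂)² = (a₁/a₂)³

From Kepler's third law, (T₁/T₂)² = (a₁/a₂)³, so T₁/T₂ = (a₁/a₂)^(3/2).
a₁/a₂ = 7.696e+07 / 1.154e+09 = 0.0666898.
T₁/T₂ = (0.0666898)^(3/2) ≈ 0.01722.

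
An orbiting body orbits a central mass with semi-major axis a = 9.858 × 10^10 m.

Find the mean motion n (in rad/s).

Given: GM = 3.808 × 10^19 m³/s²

n = √(GM / a³).
n = √(3.808e+19 / (9.858e+10)³) rad/s ≈ 1.994e-07 rad/s.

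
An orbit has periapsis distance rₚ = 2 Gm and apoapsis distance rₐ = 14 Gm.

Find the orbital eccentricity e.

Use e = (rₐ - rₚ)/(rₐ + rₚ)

Convert to SI: rₚ = 2 Gm = 2e+09 m; rₐ = 14 Gm = 1.4e+10 m.
e = (rₐ − rₚ) / (rₐ + rₚ).
e = (1.4e+10 − 2e+09) / (1.4e+10 + 2e+09) = 1.2e+10 / 1.6e+10 ≈ 0.75.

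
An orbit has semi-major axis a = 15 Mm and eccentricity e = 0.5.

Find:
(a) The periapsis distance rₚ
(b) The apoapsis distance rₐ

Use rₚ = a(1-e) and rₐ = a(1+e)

Convert to SI: a = 15 Mm = 1.5e+07 m.
(a) rₚ = a(1 − e) = 1.5e+07 · (1 − 0.5) = 1.5e+07 · 0.5 ≈ 7.5e+06 m = 7.5 Mm.
(b) rₐ = a(1 + e) = 1.5e+07 · (1 + 0.5) = 1.5e+07 · 1.5 ≈ 2.25e+07 m = 22.5 Mm.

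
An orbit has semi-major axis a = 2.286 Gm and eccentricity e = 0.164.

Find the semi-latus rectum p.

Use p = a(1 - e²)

Convert to SI: a = 2.286 Gm = 2.286e+09 m.
p = a (1 − e²).
p = 2.286e+09 · (1 − (0.164)²) = 2.286e+09 · 0.973104 ≈ 2.225e+09 m = 2.225 Gm.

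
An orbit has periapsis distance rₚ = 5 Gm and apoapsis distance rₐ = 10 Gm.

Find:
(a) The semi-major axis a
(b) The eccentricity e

Convert to SI: rₚ = 5 Gm = 5e+09 m; rₐ = 10 Gm = 1e+10 m.
(a) a = (rₚ + rₐ) / 2 = (5e+09 + 1e+10) / 2 ≈ 7.5e+09 m = 7.5 Gm.
(b) e = (rₐ − rₚ) / (rₐ + rₚ) = (1e+10 − 5e+09) / (1e+10 + 5e+09) ≈ 0.3333.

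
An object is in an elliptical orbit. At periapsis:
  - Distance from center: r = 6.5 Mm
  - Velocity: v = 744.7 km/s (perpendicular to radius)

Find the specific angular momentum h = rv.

Convert to SI: r = 6.5 Mm = 6.5e+06 m; v = 744.7 km/s = 744700 m/s.
With v perpendicular to r, h = r · v.
h = 6.5e+06 · 744700 m²/s ≈ 4.841e+12 m²/s.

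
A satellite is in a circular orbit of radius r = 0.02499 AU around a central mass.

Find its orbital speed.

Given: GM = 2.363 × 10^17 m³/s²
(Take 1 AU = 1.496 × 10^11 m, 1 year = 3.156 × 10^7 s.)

Convert to SI: r = 0.02499 AU = 3.7385e+09 m.
For a circular orbit, gravity supplies the centripetal force, so v = √(GM / r).
v = √(2.363e+17 / 3.7385e+09) m/s ≈ 7950 m/s = 1.677 AU/year.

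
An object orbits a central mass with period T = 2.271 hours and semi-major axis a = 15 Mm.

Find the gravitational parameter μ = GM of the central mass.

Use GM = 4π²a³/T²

Convert to SI: T = 2.271 hours = 8175.6 s; a = 15 Mm = 1.5e+07 m.
GM = 4π² · a³ / T².
GM = 4π² · (1.5e+07)³ / (8175.6)² m³/s² ≈ 1.993e+15 m³/s² = 1.993 × 10^15 m³/s².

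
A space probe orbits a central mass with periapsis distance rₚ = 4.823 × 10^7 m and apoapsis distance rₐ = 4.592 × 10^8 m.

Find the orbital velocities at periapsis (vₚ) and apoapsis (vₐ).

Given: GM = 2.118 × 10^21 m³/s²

Use the vis-viva equation v² = GM(2/r − 1/a) with a = (rₚ + rₐ)/2 = (4.823e+07 + 4.592e+08)/2 = 2.53715e+08 m.
vₚ = √(GM · (2/rₚ − 1/a)) = √(2.118e+21 · (2/4.823e+07 − 1/2.53715e+08)) m/s ≈ 8.915e+06 m/s = 8915 km/s.
vₐ = √(GM · (2/rₐ − 1/a)) = √(2.118e+21 · (2/4.592e+08 − 1/2.53715e+08)) m/s ≈ 9.364e+05 m/s = 936.4 km/s.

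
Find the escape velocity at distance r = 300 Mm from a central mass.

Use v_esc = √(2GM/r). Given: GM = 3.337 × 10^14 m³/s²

Convert to SI: r = 300 Mm = 3e+08 m.
Escape velocity comes from setting total energy to zero: ½v² − GM/r = 0 ⇒ v_esc = √(2GM / r).
v_esc = √(2 · 3.337e+14 / 3e+08) m/s ≈ 1492 m/s = 1.492 km/s.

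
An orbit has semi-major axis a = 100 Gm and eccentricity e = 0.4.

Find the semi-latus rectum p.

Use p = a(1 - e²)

Convert to SI: a = 100 Gm = 1e+11 m.
p = a (1 − e²).
p = 1e+11 · (1 − (0.4)²) = 1e+11 · 0.84 ≈ 8.4e+10 m = 84 Gm.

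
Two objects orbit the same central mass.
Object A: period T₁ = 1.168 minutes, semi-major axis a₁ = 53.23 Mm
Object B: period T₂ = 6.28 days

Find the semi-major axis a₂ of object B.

Convert to SI: T₁ = 1.168 minutes = 70.08 s; a₁ = 53.23 Mm = 5.323e+07 m; T₂ = 6.28 days = 542592 s.
Kepler's third law: (T₁/T₂)² = (a₁/a₂)³ ⇒ a₂ = a₁ · (T₂/T₁)^(2/3).
T₂/T₁ = 542592 / 70.08 = 7742.47.
a₂ = 5.323e+07 · (7742.47)^(2/3) m ≈ 2.083e+10 m = 20.83 Gm.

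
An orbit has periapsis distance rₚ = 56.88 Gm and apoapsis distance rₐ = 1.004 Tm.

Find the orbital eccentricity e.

Convert to SI: rₚ = 56.88 Gm = 5.688e+10 m; rₐ = 1.004 Tm = 1.004e+12 m.
e = (rₐ − rₚ) / (rₐ + rₚ).
e = (1.004e+12 − 5.688e+10) / (1.004e+12 + 5.688e+10) = 9.4712e+11 / 1.06088e+12 ≈ 0.8928.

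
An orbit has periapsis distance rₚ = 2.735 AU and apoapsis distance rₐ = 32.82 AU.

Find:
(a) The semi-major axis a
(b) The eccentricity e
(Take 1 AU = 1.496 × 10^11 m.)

Convert to SI: rₚ = 2.735 AU = 4.09156e+11 m; rₐ = 32.82 AU = 4.90987e+12 m.
(a) a = (rₚ + rₐ) / 2 = (4.09156e+11 + 4.90987e+12) / 2 ≈ 2.66e+12 m = 17.78 AU.
(b) e = (rₐ − rₚ) / (rₐ + rₚ) = (4.90987e+12 − 4.09156e+11) / (4.90987e+12 + 4.09156e+11) ≈ 0.8462.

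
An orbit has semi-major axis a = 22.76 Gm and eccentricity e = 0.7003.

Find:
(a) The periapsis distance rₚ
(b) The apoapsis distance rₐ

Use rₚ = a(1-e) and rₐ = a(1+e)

Convert to SI: a = 22.76 Gm = 2.276e+10 m.
(a) rₚ = a(1 − e) = 2.276e+10 · (1 − 0.7003) = 2.276e+10 · 0.2997 ≈ 6.821e+09 m = 6.821 Gm.
(b) rₐ = a(1 + e) = 2.276e+10 · (1 + 0.7003) = 2.276e+10 · 1.7003 ≈ 3.87e+10 m = 38.7 Gm.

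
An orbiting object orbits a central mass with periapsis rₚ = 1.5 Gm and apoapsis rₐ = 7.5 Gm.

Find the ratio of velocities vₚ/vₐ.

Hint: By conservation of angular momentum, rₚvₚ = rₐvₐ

Convert to SI: rₚ = 1.5 Gm = 1.5e+09 m; rₐ = 7.5 Gm = 7.5e+09 m.
Conservation of angular momentum gives rₚvₚ = rₐvₐ, so vₚ/vₐ = rₐ/rₚ.
vₚ/vₐ = 7.5e+09 / 1.5e+09 ≈ 5.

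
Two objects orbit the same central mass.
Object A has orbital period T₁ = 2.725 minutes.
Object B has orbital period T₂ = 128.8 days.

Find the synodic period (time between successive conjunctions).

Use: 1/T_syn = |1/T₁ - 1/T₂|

Convert to SI: T₁ = 2.725 minutes = 163.5 s; T₂ = 128.8 days = 1.11283e+07 s.
T_syn = |T₁ · T₂ / (T₁ − T₂)|.
T_syn = |163.5 · 1.11283e+07 / (163.5 − 1.11283e+07)| s ≈ 163.5 s = 2.725 minutes.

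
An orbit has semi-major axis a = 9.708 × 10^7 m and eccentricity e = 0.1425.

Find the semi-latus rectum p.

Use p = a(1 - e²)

p = a (1 − e²).
p = 9.708e+07 · (1 − (0.1425)²) = 9.708e+07 · 0.979694 ≈ 9.511e+07 m = 9.511 × 10^7 m.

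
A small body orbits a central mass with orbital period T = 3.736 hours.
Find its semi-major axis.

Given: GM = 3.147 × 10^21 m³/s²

Convert to SI: T = 3.736 hours = 13449.6 s.
Invert Kepler's third law: a = (GM · T² / (4π²))^(1/3).
Substituting T = 13449.6 s and GM = 3.147e+21 m³/s²:
a = (3.147e+21 · (13449.6)² / (4π²))^(1/3) m
a ≈ 2.434e+09 m = 2.434 Gm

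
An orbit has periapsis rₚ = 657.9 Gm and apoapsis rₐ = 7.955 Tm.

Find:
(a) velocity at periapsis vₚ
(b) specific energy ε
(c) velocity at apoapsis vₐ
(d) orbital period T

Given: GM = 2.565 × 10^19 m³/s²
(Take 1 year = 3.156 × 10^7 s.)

Convert to SI: rₚ = 657.9 Gm = 6.579e+11 m; rₐ = 7.955 Tm = 7.955e+12 m.
(a) With a = (rₚ + rₐ)/2 = 4.30645e+12 m, vₚ = √(GM (2/rₚ − 1/a)) = √(2.565e+19 · (2/6.579e+11 − 1/4.30645e+12)) m/s ≈ 8486 m/s
(b) With a = (rₚ + rₐ)/2 = 4.30645e+12 m, ε = −GM/(2a) = −2.565e+19/(2 · 4.30645e+12) J/kg ≈ -2.978e+06 J/kg
(c) With a = (rₚ + rₐ)/2 = 4.30645e+12 m, vₐ = √(GM (2/rₐ − 1/a)) = √(2.565e+19 · (2/7.955e+12 − 1/4.30645e+12)) m/s ≈ 701.8 m/s
(d) With a = (rₚ + rₐ)/2 = 4.30645e+12 m, T = 2π √(a³/GM) = 2π √((4.30645e+12)³/2.565e+19) s ≈ 1.109e+10 s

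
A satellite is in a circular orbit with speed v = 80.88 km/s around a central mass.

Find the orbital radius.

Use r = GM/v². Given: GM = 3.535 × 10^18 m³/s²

Convert to SI: v = 80.88 km/s = 80880 m/s.
For a circular orbit, v² = GM / r, so r = GM / v².
r = 3.535e+18 / (80880)² m ≈ 5.404e+08 m = 5.404 × 10^8 m.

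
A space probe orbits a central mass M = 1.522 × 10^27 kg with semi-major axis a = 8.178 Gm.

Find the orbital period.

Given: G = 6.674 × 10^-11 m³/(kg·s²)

Convert to SI: a = 8.178 Gm = 8.178e+09 m.
GM = G · M = 6.674e-11 · 1.522e+27 = 1.01578e+17 m³/s².
Kepler's third law: T = 2π √(a³ / GM).
Substituting a = 8.178e+09 m and GM = 1.01578e+17 m³/s²:
T = 2π √((8.178e+09)³ / 1.01578e+17) s
T ≈ 1.458e+07 s = 168.7 days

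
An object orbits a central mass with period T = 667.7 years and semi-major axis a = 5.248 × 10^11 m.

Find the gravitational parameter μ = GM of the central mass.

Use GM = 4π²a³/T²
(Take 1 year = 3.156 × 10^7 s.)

Convert to SI: T = 667.7 years = 2.10726e+10 s.
GM = 4π² · a³ / T².
GM = 4π² · (5.248e+11)³ / (2.10726e+10)² m³/s² ≈ 1.285e+16 m³/s² = 1.285 × 10^16 m³/s².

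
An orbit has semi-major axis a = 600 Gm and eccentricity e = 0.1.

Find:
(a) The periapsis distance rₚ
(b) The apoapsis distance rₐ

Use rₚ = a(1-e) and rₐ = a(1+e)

Convert to SI: a = 600 Gm = 6e+11 m.
(a) rₚ = a(1 − e) = 6e+11 · (1 − 0.1) = 6e+11 · 0.9 ≈ 5.4e+11 m = 540 Gm.
(b) rₐ = a(1 + e) = 6e+11 · (1 + 0.1) = 6e+11 · 1.1 ≈ 6.6e+11 m = 660 Gm.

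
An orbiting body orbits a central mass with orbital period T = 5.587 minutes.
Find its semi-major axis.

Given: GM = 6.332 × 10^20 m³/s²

Convert to SI: T = 5.587 minutes = 335.22 s.
Invert Kepler's third law: a = (GM · T² / (4π²))^(1/3).
Substituting T = 335.22 s and GM = 6.332e+20 m³/s²:
a = (6.332e+20 · (335.22)² / (4π²))^(1/3) m
a ≈ 1.217e+08 m = 121.7 Mm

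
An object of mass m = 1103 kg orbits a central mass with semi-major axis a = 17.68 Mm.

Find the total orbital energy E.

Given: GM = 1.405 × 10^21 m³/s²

Convert to SI: a = 17.68 Mm = 1.768e+07 m.
E = −GMm / (2a).
E = −1.405e+21 · 1103 / (2 · 1.768e+07) J ≈ -4.383e+16 J = -43.83 PJ.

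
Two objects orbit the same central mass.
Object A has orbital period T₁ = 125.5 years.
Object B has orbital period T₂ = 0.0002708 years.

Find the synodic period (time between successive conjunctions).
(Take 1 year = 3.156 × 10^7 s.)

Convert to SI: T₁ = 125.5 years = 3.96078e+09 s; T₂ = 0.0002708 years = 8546.45 s.
T_syn = |T₁ · T₂ / (T₁ − T₂)|.
T_syn = |3.96078e+09 · 8546.45 / (3.96078e+09 − 8546.45)| s ≈ 8546 s = 0.0002708 years.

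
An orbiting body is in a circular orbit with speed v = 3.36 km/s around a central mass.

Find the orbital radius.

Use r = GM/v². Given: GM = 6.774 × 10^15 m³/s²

Convert to SI: v = 3.36 km/s = 3360 m/s.
For a circular orbit, v² = GM / r, so r = GM / v².
r = 6.774e+15 / (3360)² m ≈ 6e+08 m = 600 Mm.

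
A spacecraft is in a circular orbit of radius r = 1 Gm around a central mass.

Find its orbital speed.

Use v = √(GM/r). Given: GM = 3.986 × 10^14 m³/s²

Convert to SI: r = 1 Gm = 1e+09 m.
For a circular orbit, gravity supplies the centripetal force, so v = √(GM / r).
v = √(3.986e+14 / 1e+09) m/s ≈ 631.3 m/s = 631.3 m/s.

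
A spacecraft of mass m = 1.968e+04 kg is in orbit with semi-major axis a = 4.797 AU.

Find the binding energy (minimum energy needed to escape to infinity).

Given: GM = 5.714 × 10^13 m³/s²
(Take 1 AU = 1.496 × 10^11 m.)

Convert to SI: a = 4.797 AU = 7.17631e+11 m.
Total orbital energy is E = −GMm/(2a); binding energy is E_bind = −E = GMm/(2a).
E_bind = 5.714e+13 · 1.968e+04 / (2 · 7.17631e+11) J ≈ 7.835e+05 J = 783.5 kJ.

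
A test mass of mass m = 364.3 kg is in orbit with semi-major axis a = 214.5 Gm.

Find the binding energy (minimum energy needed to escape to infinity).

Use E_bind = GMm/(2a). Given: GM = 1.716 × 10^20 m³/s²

Convert to SI: a = 214.5 Gm = 2.145e+11 m.
Total orbital energy is E = −GMm/(2a); binding energy is E_bind = −E = GMm/(2a).
E_bind = 1.716e+20 · 364.3 / (2 · 2.145e+11) J ≈ 1.457e+11 J = 145.7 GJ.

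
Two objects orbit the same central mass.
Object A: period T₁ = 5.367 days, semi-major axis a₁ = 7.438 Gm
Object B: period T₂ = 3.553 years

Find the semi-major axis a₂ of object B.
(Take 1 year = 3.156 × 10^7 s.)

Convert to SI: T₁ = 5.367 days = 463709 s; a₁ = 7.438 Gm = 7.438e+09 m; T₂ = 3.553 years = 1.12133e+08 s.
Kepler's third law: (T₁/T₂)² = (a₁/a₂)³ ⇒ a₂ = a₁ · (T₂/T₁)^(2/3).
T₂/T₁ = 1.12133e+08 / 463709 = 241.817.
a₂ = 7.438e+09 · (241.817)^(2/3) m ≈ 2.887e+11 m = 288.7 Gm.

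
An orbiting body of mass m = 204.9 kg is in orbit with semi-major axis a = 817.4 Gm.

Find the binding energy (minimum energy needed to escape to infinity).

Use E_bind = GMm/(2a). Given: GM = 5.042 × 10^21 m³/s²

Convert to SI: a = 817.4 Gm = 8.174e+11 m.
Total orbital energy is E = −GMm/(2a); binding energy is E_bind = −E = GMm/(2a).
E_bind = 5.042e+21 · 204.9 / (2 · 8.174e+11) J ≈ 6.319e+11 J = 631.9 GJ.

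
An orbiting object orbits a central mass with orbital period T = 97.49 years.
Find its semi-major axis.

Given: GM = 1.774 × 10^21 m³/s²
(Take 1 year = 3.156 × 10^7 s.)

Convert to SI: T = 97.49 years = 3.07678e+09 s.
Invert Kepler's third law: a = (GM · T² / (4π²))^(1/3).
Substituting T = 3.07678e+09 s and GM = 1.774e+21 m³/s²:
a = (1.774e+21 · (3.07678e+09)² / (4π²))^(1/3) m
a ≈ 7.521e+12 m = 7.521 × 10^12 m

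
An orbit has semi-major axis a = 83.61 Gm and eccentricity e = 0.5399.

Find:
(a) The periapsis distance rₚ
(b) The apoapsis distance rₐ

Convert to SI: a = 83.61 Gm = 8.361e+10 m.
(a) rₚ = a(1 − e) = 8.361e+10 · (1 − 0.5399) = 8.361e+10 · 0.4601 ≈ 3.847e+10 m = 38.47 Gm.
(b) rₐ = a(1 + e) = 8.361e+10 · (1 + 0.5399) = 8.361e+10 · 1.5399 ≈ 1.288e+11 m = 128.8 Gm.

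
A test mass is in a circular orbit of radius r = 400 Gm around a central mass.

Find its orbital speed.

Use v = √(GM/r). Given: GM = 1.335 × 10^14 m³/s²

Convert to SI: r = 400 Gm = 4e+11 m.
For a circular orbit, gravity supplies the centripetal force, so v = √(GM / r).
v = √(1.335e+14 / 4e+11) m/s ≈ 18.27 m/s = 18.27 m/s.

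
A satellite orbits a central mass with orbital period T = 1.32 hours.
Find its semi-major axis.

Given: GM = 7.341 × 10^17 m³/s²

Convert to SI: T = 1.32 hours = 4752 s.
Invert Kepler's third law: a = (GM · T² / (4π²))^(1/3).
Substituting T = 4752 s and GM = 7.341e+17 m³/s²:
a = (7.341e+17 · (4752)² / (4π²))^(1/3) m
a ≈ 7.488e+07 m = 74.88 Mm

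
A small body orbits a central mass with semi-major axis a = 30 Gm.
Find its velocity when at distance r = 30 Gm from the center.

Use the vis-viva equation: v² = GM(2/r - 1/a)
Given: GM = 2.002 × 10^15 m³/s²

Convert to SI: a = 30 Gm = 3e+10 m; r = 30 Gm = 3e+10 m.
Vis-viva: v = √(GM · (2/r − 1/a)).
2/r − 1/a = 2/3e+10 − 1/3e+10 = 3.33333e-11 m⁻¹.
v = √(2.002e+15 · 3.33333e-11) m/s ≈ 258.3 m/s = 258.3 m/s.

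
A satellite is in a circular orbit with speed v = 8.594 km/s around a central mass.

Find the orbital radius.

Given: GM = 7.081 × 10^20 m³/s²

Convert to SI: v = 8.594 km/s = 8594 m/s.
For a circular orbit, v² = GM / r, so r = GM / v².
r = 7.081e+20 / (8594)² m ≈ 9.587e+12 m = 9.587 Tm.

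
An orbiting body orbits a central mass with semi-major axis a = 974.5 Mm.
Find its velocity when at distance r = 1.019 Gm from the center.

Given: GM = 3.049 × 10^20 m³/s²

Convert to SI: a = 974.5 Mm = 9.745e+08 m; r = 1.019 Gm = 1.019e+09 m.
Vis-viva: v = √(GM · (2/r − 1/a)).
2/r − 1/a = 2/1.019e+09 − 1/9.745e+08 = 9.36541e-10 m⁻¹.
v = √(3.049e+20 · 9.36541e-10) m/s ≈ 5.344e+05 m/s = 534.4 km/s.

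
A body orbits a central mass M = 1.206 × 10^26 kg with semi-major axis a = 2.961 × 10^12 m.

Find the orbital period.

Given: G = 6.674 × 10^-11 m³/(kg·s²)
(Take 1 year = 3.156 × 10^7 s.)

GM = G · M = 6.674e-11 · 1.206e+26 = 8.04884e+15 m³/s².
Kepler's third law: T = 2π √(a³ / GM).
Substituting a = 2.961e+12 m and GM = 8.04884e+15 m³/s²:
T = 2π √((2.961e+12)³ / 8.04884e+15) s
T ≈ 3.568e+11 s = 1.131e+04 years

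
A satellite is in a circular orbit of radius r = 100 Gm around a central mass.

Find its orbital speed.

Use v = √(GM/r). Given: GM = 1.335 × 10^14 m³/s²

Convert to SI: r = 100 Gm = 1e+11 m.
For a circular orbit, gravity supplies the centripetal force, so v = √(GM / r).
v = √(1.335e+14 / 1e+11) m/s ≈ 36.54 m/s = 36.54 m/s.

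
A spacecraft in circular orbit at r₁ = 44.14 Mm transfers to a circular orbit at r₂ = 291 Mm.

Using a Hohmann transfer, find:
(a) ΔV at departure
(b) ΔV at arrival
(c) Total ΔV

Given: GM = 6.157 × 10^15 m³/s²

Convert to SI: r₁ = 44.14 Mm = 4.414e+07 m; r₂ = 291 Mm = 2.91e+08 m.
Transfer semi-major axis: a_t = (r₁ + r₂)/2 = (4.414e+07 + 2.91e+08)/2 = 1.6757e+08 m.
Circular speeds: v₁ = √(GM/r₁) = 11810.5 m/s, v₂ = √(GM/r₂) = 4599.79 m/s.
Transfer speeds (vis-viva v² = GM(2/r − 1/a_t)): v₁ᵗ = 15563.8 m/s, v₂ᵗ = 2360.78 m/s.
(a) ΔV₁ = |v₁ᵗ − v₁| ≈ 3753 m/s = 3.753 km/s.
(b) ΔV₂ = |v₂ − v₂ᵗ| ≈ 2239 m/s = 2.239 km/s.
(c) ΔV_total = ΔV₁ + ΔV₂ ≈ 5992 m/s = 5.992 km/s.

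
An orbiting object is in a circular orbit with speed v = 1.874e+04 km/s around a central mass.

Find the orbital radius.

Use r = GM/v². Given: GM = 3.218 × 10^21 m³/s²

Convert to SI: v = 1.874e+04 km/s = 1.874e+07 m/s.
For a circular orbit, v² = GM / r, so r = GM / v².
r = 3.218e+21 / (1.874e+07)² m ≈ 9.163e+06 m = 9.163 Mm.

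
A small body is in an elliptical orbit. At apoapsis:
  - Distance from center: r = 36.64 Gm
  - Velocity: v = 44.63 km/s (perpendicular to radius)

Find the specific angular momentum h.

Convert to SI: r = 36.64 Gm = 3.664e+10 m; v = 44.63 km/s = 44630 m/s.
With v perpendicular to r, h = r · v.
h = 3.664e+10 · 44630 m²/s ≈ 1.635e+15 m²/s.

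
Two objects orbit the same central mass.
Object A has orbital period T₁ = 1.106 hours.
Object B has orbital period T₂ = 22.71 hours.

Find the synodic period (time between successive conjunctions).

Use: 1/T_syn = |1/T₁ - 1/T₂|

Convert to SI: T₁ = 1.106 hours = 3981.6 s; T₂ = 22.71 hours = 81756 s.
T_syn = |T₁ · T₂ / (T₁ − T₂)|.
T_syn = |3981.6 · 81756 / (3981.6 − 81756)| s ≈ 4185 s = 1.163 hours.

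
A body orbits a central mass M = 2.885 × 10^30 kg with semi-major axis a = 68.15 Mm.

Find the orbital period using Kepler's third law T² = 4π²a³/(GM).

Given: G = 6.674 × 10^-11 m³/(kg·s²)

Convert to SI: a = 68.15 Mm = 6.815e+07 m.
GM = G · M = 6.674e-11 · 2.885e+30 = 1.92545e+20 m³/s².
Kepler's third law: T = 2π √(a³ / GM).
Substituting a = 6.815e+07 m and GM = 1.92545e+20 m³/s²:
T = 2π √((6.815e+07)³ / 1.92545e+20) s
T ≈ 254.7 s = 4.246 minutes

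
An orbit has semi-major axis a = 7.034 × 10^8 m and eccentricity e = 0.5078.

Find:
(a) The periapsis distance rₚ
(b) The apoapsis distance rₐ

(a) rₚ = a(1 − e) = 7.034e+08 · (1 − 0.5078) = 7.034e+08 · 0.4922 ≈ 3.462e+08 m = 3.462 × 10^8 m.
(b) rₐ = a(1 + e) = 7.034e+08 · (1 + 0.5078) = 7.034e+08 · 1.5078 ≈ 1.061e+09 m = 1.061 × 10^9 m.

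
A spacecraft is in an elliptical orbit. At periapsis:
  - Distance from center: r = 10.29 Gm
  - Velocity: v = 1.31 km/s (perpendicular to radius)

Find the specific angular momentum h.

Convert to SI: r = 10.29 Gm = 1.029e+10 m; v = 1.31 km/s = 1310 m/s.
With v perpendicular to r, h = r · v.
h = 1.029e+10 · 1310 m²/s ≈ 1.348e+13 m²/s.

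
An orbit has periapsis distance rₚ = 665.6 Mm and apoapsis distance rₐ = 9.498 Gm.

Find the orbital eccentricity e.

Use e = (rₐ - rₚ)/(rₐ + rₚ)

Convert to SI: rₚ = 665.6 Mm = 6.656e+08 m; rₐ = 9.498 Gm = 9.498e+09 m.
e = (rₐ − rₚ) / (rₐ + rₚ).
e = (9.498e+09 − 6.656e+08) / (9.498e+09 + 6.656e+08) = 8.8324e+09 / 1.01636e+10 ≈ 0.869.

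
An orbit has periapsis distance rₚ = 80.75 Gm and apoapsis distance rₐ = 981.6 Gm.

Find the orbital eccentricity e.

Convert to SI: rₚ = 80.75 Gm = 8.075e+10 m; rₐ = 981.6 Gm = 9.816e+11 m.
e = (rₐ − rₚ) / (rₐ + rₚ).
e = (9.816e+11 − 8.075e+10) / (9.816e+11 + 8.075e+10) = 9.0085e+11 / 1.06235e+12 ≈ 0.848.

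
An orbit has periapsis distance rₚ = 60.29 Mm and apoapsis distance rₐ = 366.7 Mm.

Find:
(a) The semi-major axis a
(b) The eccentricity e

Convert to SI: rₚ = 60.29 Mm = 6.029e+07 m; rₐ = 366.7 Mm = 3.667e+08 m.
(a) a = (rₚ + rₐ) / 2 = (6.029e+07 + 3.667e+08) / 2 ≈ 2.135e+08 m = 213.5 Mm.
(b) e = (rₐ − rₚ) / (rₐ + rₚ) = (3.667e+08 − 6.029e+07) / (3.667e+08 + 6.029e+07) ≈ 0.7176.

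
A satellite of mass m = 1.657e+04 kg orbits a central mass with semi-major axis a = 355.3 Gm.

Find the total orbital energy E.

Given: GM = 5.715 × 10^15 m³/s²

Convert to SI: a = 355.3 Gm = 3.553e+11 m.
E = −GMm / (2a).
E = −5.715e+15 · 1.657e+04 / (2 · 3.553e+11) J ≈ -1.333e+08 J = -133.3 MJ.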